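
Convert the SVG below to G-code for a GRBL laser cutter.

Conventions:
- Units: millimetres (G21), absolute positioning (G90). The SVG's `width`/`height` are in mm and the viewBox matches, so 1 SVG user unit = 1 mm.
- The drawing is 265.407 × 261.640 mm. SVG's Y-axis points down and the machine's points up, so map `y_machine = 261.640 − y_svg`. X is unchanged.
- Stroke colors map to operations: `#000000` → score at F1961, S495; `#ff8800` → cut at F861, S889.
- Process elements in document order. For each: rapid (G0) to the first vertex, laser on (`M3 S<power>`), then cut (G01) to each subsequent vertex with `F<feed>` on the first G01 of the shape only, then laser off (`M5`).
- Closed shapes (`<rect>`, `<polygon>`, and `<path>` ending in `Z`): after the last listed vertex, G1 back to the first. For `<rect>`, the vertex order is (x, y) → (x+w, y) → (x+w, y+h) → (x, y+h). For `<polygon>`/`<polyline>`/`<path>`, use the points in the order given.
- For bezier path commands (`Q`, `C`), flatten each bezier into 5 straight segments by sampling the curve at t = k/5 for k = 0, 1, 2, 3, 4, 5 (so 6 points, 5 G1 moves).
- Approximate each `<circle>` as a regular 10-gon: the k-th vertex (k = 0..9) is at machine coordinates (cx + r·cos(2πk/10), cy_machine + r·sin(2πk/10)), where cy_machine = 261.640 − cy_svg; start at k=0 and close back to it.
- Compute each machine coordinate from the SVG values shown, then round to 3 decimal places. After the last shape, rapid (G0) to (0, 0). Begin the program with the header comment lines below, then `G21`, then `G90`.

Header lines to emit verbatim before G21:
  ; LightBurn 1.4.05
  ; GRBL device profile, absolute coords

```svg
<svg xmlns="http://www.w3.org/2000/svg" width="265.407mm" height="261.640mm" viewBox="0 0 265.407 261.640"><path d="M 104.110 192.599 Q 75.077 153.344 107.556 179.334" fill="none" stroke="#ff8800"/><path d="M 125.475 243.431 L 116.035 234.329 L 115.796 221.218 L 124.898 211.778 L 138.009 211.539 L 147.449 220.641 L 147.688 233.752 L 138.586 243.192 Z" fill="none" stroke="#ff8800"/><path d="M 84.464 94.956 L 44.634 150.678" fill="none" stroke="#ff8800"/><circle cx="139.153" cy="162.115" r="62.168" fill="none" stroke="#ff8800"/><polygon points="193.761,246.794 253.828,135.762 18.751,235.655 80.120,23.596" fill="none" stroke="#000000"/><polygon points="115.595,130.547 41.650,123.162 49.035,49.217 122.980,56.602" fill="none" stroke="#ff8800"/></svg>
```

; LightBurn 1.4.05
; GRBL device profile, absolute coords
G21
G90
G0 X104.110 Y69.041
M3 S889
G01 X94.957 Y82.133 F861
G01 X90.726 Y90.006
G01 X91.415 Y92.659
G01 X97.025 Y90.092
G01 X107.556 Y82.306
M5
G0 X125.475 Y18.209
M3 S889
G01 X116.035 Y27.311 F861
G01 X115.796 Y40.422
G01 X124.898 Y49.862
G01 X138.009 Y50.101
G01 X147.449 Y40.999
G01 X147.688 Y27.888
G01 X138.586 Y18.448
G01 X125.475 Y18.209
M5
G0 X84.464 Y166.684
M3 S889
G01 X44.634 Y110.962 F861
M5
G0 X201.321 Y99.525
M3 S889
G01 X189.448 Y136.066 F861
G01 X158.364 Y158.650
G01 X119.942 Y158.650
G01 X88.858 Y136.066
G01 X76.985 Y99.525
G01 X88.858 Y62.984
G01 X119.942 Y40.400
G01 X158.364 Y40.400
G01 X189.448 Y62.984
G01 X201.321 Y99.525
M5
G0 X193.761 Y14.846
M3 S495
G01 X253.828 Y125.878 F1961
G01 X18.751 Y25.985
G01 X80.120 Y238.044
G01 X193.761 Y14.846
M5
G0 X115.595 Y131.093
M3 S889
G01 X41.650 Y138.478 F861
G01 X49.035 Y212.423
G01 X122.980 Y205.038
G01 X115.595 Y131.093
M5
G0 X0.000 Y0.000

1 u = 1 mm; y_m = 261.640 − y.

[1] `<path>` quadratic bezier, #ff8800→cut S889 F861: (104.110,69.041) → (94.957,82.133) → (90.726,90.006) → (91.415,92.659) → (97.025,90.092) → (107.556,82.306)

[2] `<path>` regular polygon, #ff8800→cut S889 F861: (125.475,18.209) → (116.035,27.311) → (115.796,40.422) → (124.898,49.862) → (138.009,50.101) → (147.449,40.999) → (147.688,27.888) → (138.586,18.448) → (125.475,18.209) (closed)

[3] `<path>` line segment, #ff8800→cut S889 F861: (84.464,166.684) → (44.634,110.962)

[4] `<circle>` circle, #ff8800→cut S889 F861: (201.321,99.525) → (189.448,136.066) → (158.364,158.650) → (119.942,158.650) → (88.858,136.066) → (76.985,99.525) → (88.858,62.984) → (119.942,40.400) → (158.364,40.400) → (189.448,62.984) → (201.321,99.525) (closed)

[5] `<polygon>` closed polygon, #000000→score S495 F1961: (193.761,14.846) → (253.828,125.878) → (18.751,25.985) → (80.120,238.044) → (193.761,14.846) (closed)

[6] `<polygon>` regular polygon, #ff8800→cut S889 F861: (115.595,131.093) → (41.650,138.478) → (49.035,212.423) → (122.980,205.038) → (115.595,131.093) (closed)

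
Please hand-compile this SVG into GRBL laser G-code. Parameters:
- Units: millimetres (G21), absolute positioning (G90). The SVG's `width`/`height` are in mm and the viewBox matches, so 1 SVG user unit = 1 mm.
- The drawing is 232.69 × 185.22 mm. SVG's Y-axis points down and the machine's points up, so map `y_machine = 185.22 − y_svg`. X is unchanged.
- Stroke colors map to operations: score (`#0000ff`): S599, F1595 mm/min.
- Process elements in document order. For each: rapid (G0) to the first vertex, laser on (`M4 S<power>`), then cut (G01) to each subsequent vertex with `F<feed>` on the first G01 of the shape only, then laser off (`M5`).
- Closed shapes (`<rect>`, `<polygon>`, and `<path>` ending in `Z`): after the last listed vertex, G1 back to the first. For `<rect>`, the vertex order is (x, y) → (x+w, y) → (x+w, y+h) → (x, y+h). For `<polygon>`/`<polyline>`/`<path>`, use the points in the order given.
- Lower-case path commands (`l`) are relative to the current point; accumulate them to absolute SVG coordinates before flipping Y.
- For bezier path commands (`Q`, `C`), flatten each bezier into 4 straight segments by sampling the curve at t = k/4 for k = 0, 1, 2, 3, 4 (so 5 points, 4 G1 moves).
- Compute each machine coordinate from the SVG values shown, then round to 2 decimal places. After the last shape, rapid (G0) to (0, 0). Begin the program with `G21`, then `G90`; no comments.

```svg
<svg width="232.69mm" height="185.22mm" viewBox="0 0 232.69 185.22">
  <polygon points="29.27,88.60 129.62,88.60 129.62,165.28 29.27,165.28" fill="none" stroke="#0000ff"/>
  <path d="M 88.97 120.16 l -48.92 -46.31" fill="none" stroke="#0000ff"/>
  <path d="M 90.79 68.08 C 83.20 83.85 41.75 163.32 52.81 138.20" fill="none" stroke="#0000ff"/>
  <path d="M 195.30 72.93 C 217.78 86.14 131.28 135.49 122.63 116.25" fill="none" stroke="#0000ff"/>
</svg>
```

1 u = 1 mm; y_m = 185.22 − y.

[1] `<polygon>` rectangle, #0000ff→score S599 F1595: (29.27,96.62) → (129.62,96.62) → (129.62,19.94) → (29.27,19.94) → (29.27,96.62) (closed)

[2] `<path>` line segment, #0000ff→score S599 F1595: (88.97,65.06) → (40.05,111.37)

[3] `<path>` cubic bezier, #0000ff→score S599 F1595: (90.79,117.14) → (80.10,96.00) → (64.81,66.75) → (53.01,45.16) → (52.81,47.02)

[4] `<path>` cubic bezier, #0000ff→score S599 F1595: (195.30,112.29) → (194.65,97.24) → (170.64,78.46) → (140.80,65.76) → (122.63,68.97)

G21
G90
G0 X29.27 Y96.62
M4 S599
G01 X129.62 Y96.62 F1595
G01 X129.62 Y19.94
G01 X29.27 Y19.94
G01 X29.27 Y96.62
M5
G0 X88.97 Y65.06
M4 S599
G01 X40.05 Y111.37 F1595
M5
G0 X90.79 Y117.14
M4 S599
G01 X80.10 Y96.00 F1595
G01 X64.81 Y66.75
G01 X53.01 Y45.16
G01 X52.81 Y47.02
M5
G0 X195.30 Y112.29
M4 S599
G01 X194.65 Y97.24 F1595
G01 X170.64 Y78.46
G01 X140.80 Y65.76
G01 X122.63 Y68.97
M5
G0 X0.00 Y0.00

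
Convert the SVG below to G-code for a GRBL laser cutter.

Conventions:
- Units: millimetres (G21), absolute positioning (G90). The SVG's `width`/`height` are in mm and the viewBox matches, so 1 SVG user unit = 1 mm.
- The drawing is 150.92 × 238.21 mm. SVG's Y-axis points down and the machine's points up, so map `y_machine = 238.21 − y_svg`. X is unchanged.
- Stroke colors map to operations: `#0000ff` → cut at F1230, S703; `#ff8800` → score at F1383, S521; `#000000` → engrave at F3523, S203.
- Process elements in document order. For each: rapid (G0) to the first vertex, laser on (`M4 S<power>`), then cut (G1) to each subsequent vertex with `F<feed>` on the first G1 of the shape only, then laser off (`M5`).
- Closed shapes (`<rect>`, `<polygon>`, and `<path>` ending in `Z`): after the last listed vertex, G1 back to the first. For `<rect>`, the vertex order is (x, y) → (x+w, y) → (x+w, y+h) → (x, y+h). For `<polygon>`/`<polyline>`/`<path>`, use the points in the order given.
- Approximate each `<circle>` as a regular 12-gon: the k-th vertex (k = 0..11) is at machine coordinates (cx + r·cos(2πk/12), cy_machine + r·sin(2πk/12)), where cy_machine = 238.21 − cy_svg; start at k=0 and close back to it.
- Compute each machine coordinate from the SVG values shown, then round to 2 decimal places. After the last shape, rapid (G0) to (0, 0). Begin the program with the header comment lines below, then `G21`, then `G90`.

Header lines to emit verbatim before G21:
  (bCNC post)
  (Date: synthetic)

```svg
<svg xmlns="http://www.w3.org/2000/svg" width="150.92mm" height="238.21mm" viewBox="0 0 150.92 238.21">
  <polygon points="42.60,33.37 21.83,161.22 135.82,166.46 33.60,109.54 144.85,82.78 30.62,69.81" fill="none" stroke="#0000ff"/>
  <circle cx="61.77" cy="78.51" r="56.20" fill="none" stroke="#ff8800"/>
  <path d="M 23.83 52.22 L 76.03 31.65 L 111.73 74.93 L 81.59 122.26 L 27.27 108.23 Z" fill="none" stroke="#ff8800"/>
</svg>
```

viewBox `0 0 150.92 238.21` with mm width/height → 1 unit = 1 mm. Flip: y_m = 238.21 − y_svg.

**Shape 1** — `<polygon>` closed polygon, stroke `#0000ff` → cut (S703, F1230). Machine vertices: (42.60,204.84) → (21.83,76.99) → (135.82,71.75) → (33.60,128.67) → (144.85,155.43) → (30.62,168.40) → (42.60,204.84). Closed: final G1 returns to the first vertex.

**Shape 2** — `<circle>` circle, stroke `#ff8800` → score (S521, F1383). Machine vertices: (117.97,159.70) → (110.44,187.80) → (89.87,208.37) → (61.77,215.90) → (33.67,208.37) → (13.10,187.80) → (5.57,159.70) → (13.10,131.60) → (33.67,111.03) → (61.77,103.50) → (89.87,111.03) → (110.44,131.60) → (117.97,159.70). Closed: final G1 returns to the first vertex.

**Shape 3** — `<path>` regular polygon, stroke `#ff8800` → score (S521, F1383). Machine vertices: (23.83,185.99) → (76.03,206.56) → (111.73,163.28) → (81.59,115.95) → (27.27,129.98) → (23.83,185.99). Closed: final G1 returns to the first vertex.

(bCNC post)
(Date: synthetic)
G21
G90
G0 X42.60 Y204.84
M4 S703
G1 X21.83 Y76.99 F1230
G1 X135.82 Y71.75
G1 X33.60 Y128.67
G1 X144.85 Y155.43
G1 X30.62 Y168.40
G1 X42.60 Y204.84
M5
G0 X117.97 Y159.70
M4 S521
G1 X110.44 Y187.80 F1383
G1 X89.87 Y208.37
G1 X61.77 Y215.90
G1 X33.67 Y208.37
G1 X13.10 Y187.80
G1 X5.57 Y159.70
G1 X13.10 Y131.60
G1 X33.67 Y111.03
G1 X61.77 Y103.50
G1 X89.87 Y111.03
G1 X110.44 Y131.60
G1 X117.97 Y159.70
M5
G0 X23.83 Y185.99
M4 S521
G1 X76.03 Y206.56 F1383
G1 X111.73 Y163.28
G1 X81.59 Y115.95
G1 X27.27 Y129.98
G1 X23.83 Y185.99
M5
G0 X0.00 Y0.00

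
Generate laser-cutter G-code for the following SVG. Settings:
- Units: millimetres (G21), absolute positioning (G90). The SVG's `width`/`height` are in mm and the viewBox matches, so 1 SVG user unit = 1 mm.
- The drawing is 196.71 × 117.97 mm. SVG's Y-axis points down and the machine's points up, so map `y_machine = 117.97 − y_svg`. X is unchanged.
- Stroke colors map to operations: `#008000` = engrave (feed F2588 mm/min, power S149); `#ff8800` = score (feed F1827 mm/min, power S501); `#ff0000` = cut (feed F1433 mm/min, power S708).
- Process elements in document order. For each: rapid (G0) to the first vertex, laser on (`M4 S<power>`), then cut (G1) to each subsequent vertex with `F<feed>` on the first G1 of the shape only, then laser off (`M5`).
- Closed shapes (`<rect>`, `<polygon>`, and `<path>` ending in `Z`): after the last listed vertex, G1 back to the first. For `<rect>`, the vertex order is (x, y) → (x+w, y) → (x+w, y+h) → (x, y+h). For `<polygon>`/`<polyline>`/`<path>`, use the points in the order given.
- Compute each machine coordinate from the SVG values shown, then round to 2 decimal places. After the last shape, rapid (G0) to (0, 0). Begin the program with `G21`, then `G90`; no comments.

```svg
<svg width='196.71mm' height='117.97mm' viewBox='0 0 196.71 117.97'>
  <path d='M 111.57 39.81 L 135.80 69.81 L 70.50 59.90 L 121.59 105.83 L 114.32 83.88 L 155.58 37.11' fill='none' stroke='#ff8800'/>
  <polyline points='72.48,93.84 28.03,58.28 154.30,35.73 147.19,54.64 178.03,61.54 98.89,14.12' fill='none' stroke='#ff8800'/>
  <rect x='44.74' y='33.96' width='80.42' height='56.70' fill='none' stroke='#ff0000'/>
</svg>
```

G21
G90
G0 X111.57 Y78.16
M4 S501
G1 X135.80 Y48.16 F1827
G1 X70.50 Y58.07
G1 X121.59 Y12.14
G1 X114.32 Y34.09
G1 X155.58 Y80.86
M5
G0 X72.48 Y24.13
M4 S501
G1 X28.03 Y59.69 F1827
G1 X154.30 Y82.24
G1 X147.19 Y63.33
G1 X178.03 Y56.43
G1 X98.89 Y103.85
M5
G0 X44.74 Y84.01
M4 S708
G1 X125.16 Y84.01 F1433
G1 X125.16 Y27.31
G1 X44.74 Y27.31
G1 X44.74 Y84.01
M5
G0 X0.00 Y0.00

viewBox `0 0 196.71 117.97` with mm width/height → 1 unit = 1 mm. Flip: y_m = 117.97 − y_svg.

**Shape 1** — `<path>` open polyline, stroke `#ff8800` → score (S501, F1827). Machine vertices: (111.57,78.16) → (135.80,48.16) → (70.50,58.07) → (121.59,12.14) → (114.32,34.09) → (155.58,80.86). Open path.

**Shape 2** — `<polyline>` open polyline, stroke `#ff8800` → score (S501, F1827). Machine vertices: (72.48,24.13) → (28.03,59.69) → (154.30,82.24) → (147.19,63.33) → (178.03,56.43) → (98.89,103.85). Open path.

**Shape 3** — `<rect>` rectangle, stroke `#ff0000` → cut (S708, F1433). Machine vertices: (44.74,84.01) → (125.16,84.01) → (125.16,27.31) → (44.74,27.31) → (44.74,84.01). Closed: final G1 returns to the first vertex.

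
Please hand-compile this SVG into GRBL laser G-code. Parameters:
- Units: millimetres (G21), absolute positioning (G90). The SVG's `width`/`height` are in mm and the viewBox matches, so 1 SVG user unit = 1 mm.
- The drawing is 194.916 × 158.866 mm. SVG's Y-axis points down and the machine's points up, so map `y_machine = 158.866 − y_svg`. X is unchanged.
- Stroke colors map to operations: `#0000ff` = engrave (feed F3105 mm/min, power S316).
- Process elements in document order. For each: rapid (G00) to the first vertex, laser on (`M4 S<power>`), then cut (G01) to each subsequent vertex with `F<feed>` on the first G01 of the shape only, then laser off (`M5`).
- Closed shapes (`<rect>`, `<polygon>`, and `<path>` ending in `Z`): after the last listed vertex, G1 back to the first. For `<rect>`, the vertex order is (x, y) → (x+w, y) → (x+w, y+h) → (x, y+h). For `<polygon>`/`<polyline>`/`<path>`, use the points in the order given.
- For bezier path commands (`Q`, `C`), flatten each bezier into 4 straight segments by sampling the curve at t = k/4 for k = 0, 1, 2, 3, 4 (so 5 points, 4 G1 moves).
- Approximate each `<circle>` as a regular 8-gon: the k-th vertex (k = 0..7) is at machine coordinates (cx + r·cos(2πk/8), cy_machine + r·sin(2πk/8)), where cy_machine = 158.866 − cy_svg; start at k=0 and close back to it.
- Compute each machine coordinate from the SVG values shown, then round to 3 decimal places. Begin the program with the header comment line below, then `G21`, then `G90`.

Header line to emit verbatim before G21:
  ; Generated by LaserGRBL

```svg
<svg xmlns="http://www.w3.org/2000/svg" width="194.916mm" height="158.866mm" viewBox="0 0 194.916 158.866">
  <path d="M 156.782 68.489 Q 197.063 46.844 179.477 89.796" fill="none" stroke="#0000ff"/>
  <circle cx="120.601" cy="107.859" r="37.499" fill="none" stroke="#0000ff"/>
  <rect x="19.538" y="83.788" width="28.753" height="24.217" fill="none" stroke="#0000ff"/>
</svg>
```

; Generated by LaserGRBL
G21
G90
G00 X156.782 Y90.377
M4 S316
G01 X173.306 Y97.162 F3105
G01 X182.596 Y95.873
G01 X184.653 Y86.509
G01 X179.477 Y69.070
M5
G00 X158.100 Y51.007
M4 S316
G01 X147.117 Y77.523 F3105
G01 X120.601 Y88.506
G01 X94.085 Y77.523
G01 X83.102 Y51.007
G01 X94.085 Y24.491
G01 X120.601 Y13.508
G01 X147.117 Y24.491
G01 X158.100 Y51.007
M5
G00 X19.538 Y75.078
M4 S316
G01 X48.291 Y75.078 F3105
G01 X48.291 Y50.861
G01 X19.538 Y50.861
G01 X19.538 Y75.078
M5

1 u = 1 mm; y_m = 158.866 − y.

[1] `<path>` quadratic bezier, #0000ff→engrave S316 F3105: (156.782,90.377) → (173.306,97.162) → (182.596,95.873) → (184.653,86.509) → (179.477,69.070)

[2] `<circle>` circle, #0000ff→engrave S316 F3105: (158.100,51.007) → (147.117,77.523) → (120.601,88.506) → (94.085,77.523) → (83.102,51.007) → (94.085,24.491) → (120.601,13.508) → (147.117,24.491) → (158.100,51.007) (closed)

[3] `<rect>` rectangle, #0000ff→engrave S316 F3105: (19.538,75.078) → (48.291,75.078) → (48.291,50.861) → (19.538,50.861) → (19.538,75.078) (closed)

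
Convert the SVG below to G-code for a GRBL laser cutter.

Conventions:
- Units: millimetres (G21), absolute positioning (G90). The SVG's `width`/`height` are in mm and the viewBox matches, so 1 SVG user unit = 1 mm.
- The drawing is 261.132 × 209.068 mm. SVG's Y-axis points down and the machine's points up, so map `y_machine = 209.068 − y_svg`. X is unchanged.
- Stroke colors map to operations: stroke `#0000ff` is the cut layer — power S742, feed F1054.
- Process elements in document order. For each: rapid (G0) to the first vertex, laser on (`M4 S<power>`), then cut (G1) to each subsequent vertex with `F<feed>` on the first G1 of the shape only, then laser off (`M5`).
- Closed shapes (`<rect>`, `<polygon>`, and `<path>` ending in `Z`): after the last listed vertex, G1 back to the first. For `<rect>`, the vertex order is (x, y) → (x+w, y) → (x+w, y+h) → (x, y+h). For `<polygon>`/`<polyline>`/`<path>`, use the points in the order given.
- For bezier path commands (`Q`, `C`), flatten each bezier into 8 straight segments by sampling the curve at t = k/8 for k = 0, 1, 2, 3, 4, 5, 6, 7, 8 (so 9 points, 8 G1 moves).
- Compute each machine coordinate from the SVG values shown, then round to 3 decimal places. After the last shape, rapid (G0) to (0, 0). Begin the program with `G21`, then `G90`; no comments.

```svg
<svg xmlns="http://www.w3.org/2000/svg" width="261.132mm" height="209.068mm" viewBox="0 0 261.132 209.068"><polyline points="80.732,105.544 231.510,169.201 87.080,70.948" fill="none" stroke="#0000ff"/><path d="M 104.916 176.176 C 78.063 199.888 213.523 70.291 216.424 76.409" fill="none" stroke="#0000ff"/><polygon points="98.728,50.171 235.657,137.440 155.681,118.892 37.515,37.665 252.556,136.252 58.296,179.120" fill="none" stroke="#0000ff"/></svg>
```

G21
G90
G0 X80.732 Y103.524
M4 S742
G1 X231.510 Y39.867 F1054
G1 X87.080 Y138.120
M5
G0 X104.916 Y32.892
M4 S742
G1 X101.879 Y30.622 F1054
G1 X110.603 Y39.337
G1 X127.632 Y55.652
G1 X149.512 Y76.178
G1 X172.787 Y97.528
G1 X194.001 Y116.317
G1 X209.698 Y129.156
G1 X216.424 Y132.659
M5
G0 X98.728 Y158.897
M4 S742
G1 X235.657 Y71.628 F1054
G1 X155.681 Y90.176
G1 X37.515 Y171.403
G1 X252.556 Y72.816
G1 X58.296 Y29.948
G1 X98.728 Y158.897
M5
G0 X0.000 Y0.000

1 u = 1 mm; y_m = 209.068 − y.

[1] `<polyline>` open polyline, #0000ff→cut S742 F1054: (80.732,103.524) → (231.510,39.867) → (87.080,138.120)

[2] `<path>` cubic bezier, #0000ff→cut S742 F1054: (104.916,32.892) → (101.879,30.622) → (110.603,39.337) → (127.632,55.652) → (149.512,76.178) → (172.787,97.528) → (194.001,116.317) → (209.698,129.156) → (216.424,132.659)

[3] `<polygon>` closed polygon, #0000ff→cut S742 F1054: (98.728,158.897) → (235.657,71.628) → (155.681,90.176) → (37.515,171.403) → (252.556,72.816) → (58.296,29.948) → (98.728,158.897) (closed)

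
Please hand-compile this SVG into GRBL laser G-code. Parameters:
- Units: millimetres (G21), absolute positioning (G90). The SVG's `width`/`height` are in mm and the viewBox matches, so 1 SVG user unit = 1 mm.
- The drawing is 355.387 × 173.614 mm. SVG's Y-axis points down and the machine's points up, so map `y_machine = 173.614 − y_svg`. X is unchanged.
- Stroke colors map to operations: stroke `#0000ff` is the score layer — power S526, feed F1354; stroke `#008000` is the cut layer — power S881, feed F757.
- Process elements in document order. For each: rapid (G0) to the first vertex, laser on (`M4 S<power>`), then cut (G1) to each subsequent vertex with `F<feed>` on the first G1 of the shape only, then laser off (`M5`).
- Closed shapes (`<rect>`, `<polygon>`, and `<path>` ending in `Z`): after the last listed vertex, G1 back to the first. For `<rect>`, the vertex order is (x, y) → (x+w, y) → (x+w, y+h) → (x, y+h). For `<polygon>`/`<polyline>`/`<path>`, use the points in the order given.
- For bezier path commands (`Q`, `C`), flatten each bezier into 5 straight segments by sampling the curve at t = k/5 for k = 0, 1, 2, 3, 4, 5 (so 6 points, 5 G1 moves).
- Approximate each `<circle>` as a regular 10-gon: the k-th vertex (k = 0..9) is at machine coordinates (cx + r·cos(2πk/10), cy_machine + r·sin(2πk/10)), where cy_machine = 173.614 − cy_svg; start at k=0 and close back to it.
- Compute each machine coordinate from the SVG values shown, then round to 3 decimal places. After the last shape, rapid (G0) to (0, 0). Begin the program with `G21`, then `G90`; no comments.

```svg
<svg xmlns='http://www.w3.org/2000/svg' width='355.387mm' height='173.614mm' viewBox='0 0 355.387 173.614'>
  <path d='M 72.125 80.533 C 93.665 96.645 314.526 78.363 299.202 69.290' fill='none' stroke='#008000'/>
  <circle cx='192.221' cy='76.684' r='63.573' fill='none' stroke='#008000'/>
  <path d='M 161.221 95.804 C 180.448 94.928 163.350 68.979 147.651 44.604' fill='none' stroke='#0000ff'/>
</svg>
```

viewBox `0 0 355.387 173.614` with mm width/height → 1 unit = 1 mm. Flip: y_m = 173.614 − y_svg.

**Shape 1** — `<path>` cubic bezier, stroke `#008000` → cut (S881, F757). Control points (SVG): P0=(72.125,80.533), P1=(93.665,96.645), P2=(314.526,78.363), P3=(299.202,69.290); sampled at t=k/5. Machine vertices: (72.125,93.081) → (105.483,87.192) → (165.775,87.465) → (232.094,91.807) → (283.538,98.124) → (299.202,104.324). Open path.

**Shape 2** — `<circle>` circle, stroke `#008000` → cut (S881, F757). Machine vertices: (255.794,96.930) → (243.653,134.297) → (211.866,157.392) → (172.576,157.392) → (140.789,134.297) → (128.648,96.930) → (140.789,59.563) → (172.576,36.468) → (211.866,36.468) → (243.653,59.563) → (255.794,96.930). Closed: final G1 returns to the first vertex.

**Shape 3** — `<path>` cubic bezier, stroke `#0000ff` → score (S526, F1354). Control points (SVG): P0=(161.221,95.804), P1=(180.448,94.928), P2=(163.350,68.979), P3=(147.651,44.604); sampled at t=k/5. Machine vertices: (161.221,77.810) → (168.700,81.131) → (169.272,89.191) → (164.747,100.710) → (156.936,114.409) → (147.651,129.010). Open path.

G21
G90
G0 X72.125 Y93.081
M4 S881
G1 X105.483 Y87.192 F757
G1 X165.775 Y87.465
G1 X232.094 Y91.807
G1 X283.538 Y98.124
G1 X299.202 Y104.324
M5
G0 X255.794 Y96.930
M4 S881
G1 X243.653 Y134.297 F757
G1 X211.866 Y157.392
G1 X172.576 Y157.392
G1 X140.789 Y134.297
G1 X128.648 Y96.930
G1 X140.789 Y59.563
G1 X172.576 Y36.468
G1 X211.866 Y36.468
G1 X243.653 Y59.563
G1 X255.794 Y96.930
M5
G0 X161.221 Y77.810
M4 S526
G1 X168.700 Y81.131 F1354
G1 X169.272 Y89.191
G1 X164.747 Y100.710
G1 X156.936 Y114.409
G1 X147.651 Y129.010
M5
G0 X0.000 Y0.000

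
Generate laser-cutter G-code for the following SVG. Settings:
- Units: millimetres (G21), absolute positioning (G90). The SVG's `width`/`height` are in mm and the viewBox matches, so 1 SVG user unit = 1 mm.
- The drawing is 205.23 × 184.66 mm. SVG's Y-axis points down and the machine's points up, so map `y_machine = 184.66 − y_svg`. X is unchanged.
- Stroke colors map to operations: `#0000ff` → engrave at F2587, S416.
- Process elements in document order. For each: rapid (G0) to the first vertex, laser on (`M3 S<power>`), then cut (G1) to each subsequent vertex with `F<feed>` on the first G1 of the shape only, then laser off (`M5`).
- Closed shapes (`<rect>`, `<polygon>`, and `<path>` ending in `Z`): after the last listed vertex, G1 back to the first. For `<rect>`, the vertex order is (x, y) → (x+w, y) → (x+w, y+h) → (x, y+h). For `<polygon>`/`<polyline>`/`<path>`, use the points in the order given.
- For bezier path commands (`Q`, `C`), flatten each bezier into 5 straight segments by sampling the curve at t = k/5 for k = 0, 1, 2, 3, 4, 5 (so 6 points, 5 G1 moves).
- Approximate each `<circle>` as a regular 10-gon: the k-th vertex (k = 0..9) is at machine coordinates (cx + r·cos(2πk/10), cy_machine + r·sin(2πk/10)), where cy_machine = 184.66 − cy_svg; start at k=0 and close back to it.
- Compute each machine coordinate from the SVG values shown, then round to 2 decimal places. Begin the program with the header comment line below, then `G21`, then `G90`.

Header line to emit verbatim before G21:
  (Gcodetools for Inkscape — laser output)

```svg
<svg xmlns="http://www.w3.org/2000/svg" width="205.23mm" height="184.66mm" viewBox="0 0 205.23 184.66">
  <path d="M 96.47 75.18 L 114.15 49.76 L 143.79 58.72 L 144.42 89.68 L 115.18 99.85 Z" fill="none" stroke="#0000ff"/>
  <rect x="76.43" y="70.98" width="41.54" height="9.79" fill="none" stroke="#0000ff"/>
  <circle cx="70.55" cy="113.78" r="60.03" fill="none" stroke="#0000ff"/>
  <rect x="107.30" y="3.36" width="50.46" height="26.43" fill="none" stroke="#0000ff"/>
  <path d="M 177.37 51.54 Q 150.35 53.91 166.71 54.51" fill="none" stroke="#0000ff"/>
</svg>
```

(Gcodetools for Inkscape — laser output)
G21
G90
G0 X96.47 Y109.48
M3 S416
G1 X114.15 Y134.90 F2587
G1 X143.79 Y125.94
G1 X144.42 Y94.98
G1 X115.18 Y84.81
G1 X96.47 Y109.48
M5
G0 X76.43 Y113.68
M3 S416
G1 X117.97 Y113.68 F2587
G1 X117.97 Y103.89
G1 X76.43 Y103.89
G1 X76.43 Y113.68
M5
G0 X130.58 Y70.88
M3 S416
G1 X119.12 Y106.16 F2587
G1 X89.10 Y127.97
G1 X52.00 Y127.97
G1 X21.98 Y106.16
G1 X10.52 Y70.88
G1 X21.98 Y35.60
G1 X52.00 Y13.79
G1 X89.10 Y13.79
G1 X119.12 Y35.60
G1 X130.58 Y70.88
M5
G0 X107.30 Y181.30
M3 S416
G1 X157.76 Y181.30 F2587
G1 X157.76 Y154.87
G1 X107.30 Y154.87
G1 X107.30 Y181.30
M5
G0 X177.37 Y133.12
M3 S416
G1 X168.30 Y132.24 F2587
G1 X162.69 Y131.51
G1 X160.56 Y130.91
G1 X161.90 Y130.46
G1 X166.71 Y130.15
M5

1 u = 1 mm; y_m = 184.66 − y.

[1] `<path>` regular polygon, #0000ff→engrave S416 F2587: (96.47,109.48) → (114.15,134.90) → (143.79,125.94) → (144.42,94.98) → (115.18,84.81) → (96.47,109.48) (closed)

[2] `<rect>` rectangle, #0000ff→engrave S416 F2587: (76.43,113.68) → (117.97,113.68) → (117.97,103.89) → (76.43,103.89) → (76.43,113.68) (closed)

[3] `<circle>` circle, #0000ff→engrave S416 F2587: (130.58,70.88) → (119.12,106.16) → (89.10,127.97) → (52.00,127.97) → (21.98,106.16) → (10.52,70.88) → (21.98,35.60) → (52.00,13.79) → (89.10,13.79) → (119.12,35.60) → (130.58,70.88) (closed)

[4] `<rect>` rectangle, #0000ff→engrave S416 F2587: (107.30,181.30) → (157.76,181.30) → (157.76,154.87) → (107.30,154.87) → (107.30,181.30) (closed)

[5] `<path>` quadratic bezier, #0000ff→engrave S416 F2587: (177.37,133.12) → (168.30,132.24) → (162.69,131.51) → (160.56,130.91) → (161.90,130.46) → (166.71,130.15)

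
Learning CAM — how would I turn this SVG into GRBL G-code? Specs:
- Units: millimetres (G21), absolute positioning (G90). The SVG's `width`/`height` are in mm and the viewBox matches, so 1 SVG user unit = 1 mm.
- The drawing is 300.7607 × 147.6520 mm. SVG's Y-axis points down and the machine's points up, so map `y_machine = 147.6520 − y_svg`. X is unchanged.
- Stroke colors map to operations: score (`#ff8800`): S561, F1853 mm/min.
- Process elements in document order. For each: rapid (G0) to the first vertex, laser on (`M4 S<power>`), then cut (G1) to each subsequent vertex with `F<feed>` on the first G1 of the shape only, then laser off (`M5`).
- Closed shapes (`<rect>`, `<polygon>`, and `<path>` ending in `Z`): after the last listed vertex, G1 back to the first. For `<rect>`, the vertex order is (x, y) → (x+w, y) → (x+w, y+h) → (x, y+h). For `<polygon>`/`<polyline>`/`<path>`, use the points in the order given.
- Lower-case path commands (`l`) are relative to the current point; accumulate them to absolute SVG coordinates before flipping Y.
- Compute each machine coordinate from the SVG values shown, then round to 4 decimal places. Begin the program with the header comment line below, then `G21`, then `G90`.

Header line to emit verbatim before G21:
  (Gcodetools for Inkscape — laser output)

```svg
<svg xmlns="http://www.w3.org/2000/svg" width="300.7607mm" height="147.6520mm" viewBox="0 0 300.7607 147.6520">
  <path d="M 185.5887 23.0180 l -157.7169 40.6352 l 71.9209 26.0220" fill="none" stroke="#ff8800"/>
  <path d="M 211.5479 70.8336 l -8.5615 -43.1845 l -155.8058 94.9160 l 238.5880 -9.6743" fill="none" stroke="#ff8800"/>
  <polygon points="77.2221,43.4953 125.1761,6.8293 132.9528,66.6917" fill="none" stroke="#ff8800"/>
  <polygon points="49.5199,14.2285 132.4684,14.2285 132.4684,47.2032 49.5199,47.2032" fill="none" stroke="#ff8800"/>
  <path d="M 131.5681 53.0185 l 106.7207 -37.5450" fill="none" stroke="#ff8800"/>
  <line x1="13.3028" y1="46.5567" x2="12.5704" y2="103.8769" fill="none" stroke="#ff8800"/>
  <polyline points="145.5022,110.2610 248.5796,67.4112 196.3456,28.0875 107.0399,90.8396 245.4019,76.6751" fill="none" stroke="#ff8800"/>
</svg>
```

(Gcodetools for Inkscape — laser output)
G21
G90
G0 X185.5887 Y124.6340
M4 S561
G1 X27.8718 Y83.9988 F1853
G1 X99.7927 Y57.9768
M5
G0 X211.5479 Y76.8184
M4 S561
G1 X202.9864 Y120.0029 F1853
G1 X47.1806 Y25.0869
G1 X285.7686 Y34.7612
M5
G0 X77.2221 Y104.1567
M4 S561
G1 X125.1761 Y140.8227 F1853
G1 X132.9528 Y80.9603
G1 X77.2221 Y104.1567
M5
G0 X49.5199 Y133.4235
M4 S561
G1 X132.4684 Y133.4235 F1853
G1 X132.4684 Y100.4488
G1 X49.5199 Y100.4488
G1 X49.5199 Y133.4235
M5
G0 X131.5681 Y94.6335
M4 S561
G1 X238.2888 Y132.1785 F1853
M5
G0 X13.3028 Y101.0953
M4 S561
G1 X12.5704 Y43.7751 F1853
M5
G0 X145.5022 Y37.3910
M4 S561
G1 X248.5796 Y80.2408 F1853
G1 X196.3456 Y119.5645
G1 X107.0399 Y56.8124
G1 X245.4019 Y70.9769
M5

Since the viewBox matches the mm dimensions, user units are millimetres directly. The only transform is the Y-flip y_m = 147.6520 − y_svg.

Shape 1 is a open polyline drawn with `<path>`. Its stroke #ff8800 means score at S561, F1853. After flipping Y the toolpath is (185.5887,124.6340) → (27.8718,83.9988) → (99.7927,57.9768).

Shape 2 is a open polyline drawn with `<path>`. Its stroke #ff8800 means score at S561, F1853. After flipping Y the toolpath is (211.5479,76.8184) → (202.9864,120.0029) → (47.1806,25.0869) → (285.7686,34.7612).

Shape 3 is a regular polygon drawn with `<polygon>`. Its stroke #ff8800 means score at S561, F1853. After flipping Y the toolpath is (77.2221,104.1567) → (125.1761,140.8227) → (132.9528,80.9603) → (77.2221,104.1567), returning to the start.

Shape 4 is a rectangle drawn with `<polygon>`. Its stroke #ff8800 means score at S561, F1853. After flipping Y the toolpath is (49.5199,133.4235) → (132.4684,133.4235) → (132.4684,100.4488) → (49.5199,100.4488) → (49.5199,133.4235), returning to the start.

Shape 5 is a line segment drawn with `<path>`. Its stroke #ff8800 means score at S561, F1853. After flipping Y the toolpath is (131.5681,94.6335) → (238.2888,132.1785).

Shape 6 is a line segment drawn with `<line>`. Its stroke #ff8800 means score at S561, F1853. After flipping Y the toolpath is (13.3028,101.0953) → (12.5704,43.7751).

Shape 7 is a open polyline drawn with `<polyline>`. Its stroke #ff8800 means score at S561, F1853. After flipping Y the toolpath is (145.5022,37.3910) → (248.5796,80.2408) → (196.3456,119.5645) → (107.0399,56.8124) → (245.4019,70.9769).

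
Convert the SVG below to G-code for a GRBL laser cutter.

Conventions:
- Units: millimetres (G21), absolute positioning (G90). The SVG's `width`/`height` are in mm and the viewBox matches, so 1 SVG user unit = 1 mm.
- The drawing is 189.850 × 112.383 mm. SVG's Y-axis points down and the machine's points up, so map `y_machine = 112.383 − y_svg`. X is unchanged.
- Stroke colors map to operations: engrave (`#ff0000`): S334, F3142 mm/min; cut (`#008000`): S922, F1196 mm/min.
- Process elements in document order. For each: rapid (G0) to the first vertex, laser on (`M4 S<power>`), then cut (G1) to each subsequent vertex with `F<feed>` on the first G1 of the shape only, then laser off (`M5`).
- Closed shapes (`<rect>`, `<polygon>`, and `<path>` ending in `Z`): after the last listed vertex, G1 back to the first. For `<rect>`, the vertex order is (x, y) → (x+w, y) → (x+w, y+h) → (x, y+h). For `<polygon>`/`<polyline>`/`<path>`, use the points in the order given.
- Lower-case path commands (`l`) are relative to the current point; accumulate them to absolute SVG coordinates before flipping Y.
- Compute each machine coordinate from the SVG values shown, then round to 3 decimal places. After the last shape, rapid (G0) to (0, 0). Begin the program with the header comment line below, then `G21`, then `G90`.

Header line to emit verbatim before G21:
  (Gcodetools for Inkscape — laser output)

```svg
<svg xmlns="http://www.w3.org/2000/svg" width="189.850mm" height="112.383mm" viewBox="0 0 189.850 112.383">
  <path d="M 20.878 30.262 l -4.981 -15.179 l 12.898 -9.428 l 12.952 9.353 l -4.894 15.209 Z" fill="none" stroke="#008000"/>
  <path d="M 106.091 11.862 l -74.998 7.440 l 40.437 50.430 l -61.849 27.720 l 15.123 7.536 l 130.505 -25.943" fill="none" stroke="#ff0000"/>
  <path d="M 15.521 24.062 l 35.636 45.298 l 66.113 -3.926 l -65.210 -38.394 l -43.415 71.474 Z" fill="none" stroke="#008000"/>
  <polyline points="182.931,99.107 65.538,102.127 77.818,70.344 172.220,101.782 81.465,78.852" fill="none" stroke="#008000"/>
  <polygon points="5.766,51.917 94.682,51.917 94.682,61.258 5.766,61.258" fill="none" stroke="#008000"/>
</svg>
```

Since the viewBox matches the mm dimensions, user units are millimetres directly. The only transform is the Y-flip y_m = 112.383 − y_svg.

Shape 1 is a regular polygon drawn with `<path>`. Its stroke #008000 means cut at S922, F1196. After flipping Y the toolpath is (20.878,82.121) → (15.897,97.300) → (28.795,106.728) → (41.747,97.375) → (36.853,82.166) → (20.878,82.121), returning to the start.

Shape 2 is a open polyline drawn with `<path>`. Its stroke #ff0000 means engrave at S334, F3142. After flipping Y the toolpath is (106.091,100.521) → (31.093,93.081) → (71.530,42.651) → (9.681,14.931) → (24.804,7.395) → (155.309,33.338).

Shape 3 is a closed polygon drawn with `<path>`. Its stroke #008000 means cut at S922, F1196. After flipping Y the toolpath is (15.521,88.321) → (51.157,43.023) → (117.270,46.949) → (52.060,85.343) → (8.645,13.869) → (15.521,88.321), returning to the start.

Shape 4 is a open polyline drawn with `<polyline>`. Its stroke #008000 means cut at S922, F1196. After flipping Y the toolpath is (182.931,13.276) → (65.538,10.256) → (77.818,42.039) → (172.220,10.601) → (81.465,33.531).

Shape 5 is a rectangle drawn with `<polygon>`. Its stroke #008000 means cut at S922, F1196. After flipping Y the toolpath is (5.766,60.466) → (94.682,60.466) → (94.682,51.125) → (5.766,51.125) → (5.766,60.466), returning to the start.

(Gcodetools for Inkscape — laser output)
G21
G90
G0 X20.878 Y82.121
M4 S922
G1 X15.897 Y97.300 F1196
G1 X28.795 Y106.728
G1 X41.747 Y97.375
G1 X36.853 Y82.166
G1 X20.878 Y82.121
M5
G0 X106.091 Y100.521
M4 S334
G1 X31.093 Y93.081 F3142
G1 X71.530 Y42.651
G1 X9.681 Y14.931
G1 X24.804 Y7.395
G1 X155.309 Y33.338
M5
G0 X15.521 Y88.321
M4 S922
G1 X51.157 Y43.023 F1196
G1 X117.270 Y46.949
G1 X52.060 Y85.343
G1 X8.645 Y13.869
G1 X15.521 Y88.321
M5
G0 X182.931 Y13.276
M4 S922
G1 X65.538 Y10.256 F1196
G1 X77.818 Y42.039
G1 X172.220 Y10.601
G1 X81.465 Y33.531
M5
G0 X5.766 Y60.466
M4 S922
G1 X94.682 Y60.466 F1196
G1 X94.682 Y51.125
G1 X5.766 Y51.125
G1 X5.766 Y60.466
M5
G0 X0.000 Y0.000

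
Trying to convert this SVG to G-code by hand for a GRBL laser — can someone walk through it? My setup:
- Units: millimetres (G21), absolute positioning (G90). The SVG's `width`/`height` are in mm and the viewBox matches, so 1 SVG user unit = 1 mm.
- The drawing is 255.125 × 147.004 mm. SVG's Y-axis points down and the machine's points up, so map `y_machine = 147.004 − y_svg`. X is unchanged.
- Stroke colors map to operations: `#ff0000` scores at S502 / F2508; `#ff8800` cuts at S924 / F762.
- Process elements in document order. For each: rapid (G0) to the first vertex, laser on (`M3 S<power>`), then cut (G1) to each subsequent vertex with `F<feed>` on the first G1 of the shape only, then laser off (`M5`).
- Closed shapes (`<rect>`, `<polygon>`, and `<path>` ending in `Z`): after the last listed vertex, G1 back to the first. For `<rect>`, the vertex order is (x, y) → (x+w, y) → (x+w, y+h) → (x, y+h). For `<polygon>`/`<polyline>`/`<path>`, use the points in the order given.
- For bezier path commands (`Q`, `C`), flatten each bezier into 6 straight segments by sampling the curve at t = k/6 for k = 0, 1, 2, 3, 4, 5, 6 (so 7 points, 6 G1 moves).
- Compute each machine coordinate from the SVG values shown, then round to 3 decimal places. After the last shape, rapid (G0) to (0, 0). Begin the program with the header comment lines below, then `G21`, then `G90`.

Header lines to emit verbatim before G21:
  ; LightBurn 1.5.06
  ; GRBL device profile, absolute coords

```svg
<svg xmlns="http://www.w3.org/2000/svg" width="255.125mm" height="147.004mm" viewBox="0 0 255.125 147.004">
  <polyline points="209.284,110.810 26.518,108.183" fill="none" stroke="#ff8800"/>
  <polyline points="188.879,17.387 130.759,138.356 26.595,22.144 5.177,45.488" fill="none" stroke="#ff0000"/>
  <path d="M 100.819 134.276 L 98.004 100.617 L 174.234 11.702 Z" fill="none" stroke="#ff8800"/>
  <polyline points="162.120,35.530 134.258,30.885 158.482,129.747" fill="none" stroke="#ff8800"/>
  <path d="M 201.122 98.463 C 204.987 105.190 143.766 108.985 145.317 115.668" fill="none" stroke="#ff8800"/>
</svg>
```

; LightBurn 1.5.06
; GRBL device profile, absolute coords
G21
G90
G0 X209.284 Y36.194
M3 S924
G1 X26.518 Y38.821 F762
M5
G0 X188.879 Y129.617
M3 S502
G1 X130.759 Y8.648 F2508
G1 X26.595 Y124.860
G1 X5.177 Y101.516
M5
G0 X100.819 Y12.728
M3 S924
G1 X98.004 Y46.387 F762
G1 X174.234 Y135.302
G1 X100.819 Y12.728
M5
G0 X162.120 Y111.474
M3 S924
G1 X134.258 Y116.119 F762
G1 X158.482 Y17.257
M5
G0 X201.122 Y48.541
M3 S924
G1 X198.223 Y45.395 F762
G1 X188.027 Y42.576
G1 X174.087 Y39.922
G1 X159.955 Y37.272
G1 X149.181 Y34.464
G1 X145.317 Y31.336
M5
G0 X0.000 Y0.000

1 u = 1 mm; y_m = 147.004 − y.

[1] `<polyline>` line segment, #ff8800→cut S924 F762: (209.284,36.194) → (26.518,38.821)

[2] `<polyline>` open polyline, #ff0000→score S502 F2508: (188.879,129.617) → (130.759,8.648) → (26.595,124.860) → (5.177,101.516)

[3] `<path>` closed polygon, #ff8800→cut S924 F762: (100.819,12.728) → (98.004,46.387) → (174.234,135.302) → (100.819,12.728) (closed)

[4] `<polyline>` open polyline, #ff8800→cut S924 F762: (162.120,111.474) → (134.258,116.119) → (158.482,17.257)

[5] `<path>` cubic bezier, #ff8800→cut S924 F762: (201.122,48.541) → (198.223,45.395) → (188.027,42.576) → (174.087,39.922) → (159.955,37.272) → (149.181,34.464) → (145.317,31.336)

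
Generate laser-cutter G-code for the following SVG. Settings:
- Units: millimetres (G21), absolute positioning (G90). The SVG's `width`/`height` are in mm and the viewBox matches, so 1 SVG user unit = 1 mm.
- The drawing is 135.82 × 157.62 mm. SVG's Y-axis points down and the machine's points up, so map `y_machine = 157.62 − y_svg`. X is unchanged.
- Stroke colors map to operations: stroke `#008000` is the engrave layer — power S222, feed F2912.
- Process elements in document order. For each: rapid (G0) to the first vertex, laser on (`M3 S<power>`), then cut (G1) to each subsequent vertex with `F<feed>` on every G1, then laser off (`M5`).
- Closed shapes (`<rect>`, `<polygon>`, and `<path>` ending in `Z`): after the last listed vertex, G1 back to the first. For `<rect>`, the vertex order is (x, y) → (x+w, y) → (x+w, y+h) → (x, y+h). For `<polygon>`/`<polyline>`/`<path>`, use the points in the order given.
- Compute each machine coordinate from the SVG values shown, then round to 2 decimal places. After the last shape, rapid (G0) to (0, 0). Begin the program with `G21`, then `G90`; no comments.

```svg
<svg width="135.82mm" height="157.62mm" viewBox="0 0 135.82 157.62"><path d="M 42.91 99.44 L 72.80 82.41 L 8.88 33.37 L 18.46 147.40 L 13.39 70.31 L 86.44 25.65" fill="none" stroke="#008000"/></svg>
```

Since the viewBox matches the mm dimensions, user units are millimetres directly. The only transform is the Y-flip y_m = 157.62 − y_svg.

Shape 1 is a open polyline drawn with `<path>`. Its stroke #008000 means engrave at S222, F2912. After flipping Y the toolpath is (42.91,58.18) → (72.80,75.21) → (8.88,124.25) → (18.46,10.22) → (13.39,87.31) → (86.44,131.97).

G21
G90
G0 X42.91 Y58.18
M3 S222
G1 X72.80 Y75.21 F2912
G1 X8.88 Y124.25 F2912
G1 X18.46 Y10.22 F2912
G1 X13.39 Y87.31 F2912
G1 X86.44 Y131.97 F2912
M5
G0 X0.00 Y0.00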